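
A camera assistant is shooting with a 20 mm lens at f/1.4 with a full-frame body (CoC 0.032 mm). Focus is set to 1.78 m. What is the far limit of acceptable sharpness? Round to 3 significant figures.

2.22 m

Hyperfocal distance H = f²/(N·c) + f = 20²/(1.4 × 0.032) + 20 = 400/0.0448 + 20 ≈ 8948.6 mm ≈ 8.949 m.
Far limit Df = s·(H − f)/(H − s) = 1780 × (8948.6 − 20) / (8948.6 − 1780) = 1780 × 8928.6 / 7168.6 ≈ 2217.0 mm ≈ 2.22 m.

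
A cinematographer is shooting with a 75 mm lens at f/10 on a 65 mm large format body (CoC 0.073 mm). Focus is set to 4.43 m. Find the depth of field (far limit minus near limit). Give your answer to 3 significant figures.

Hyperfocal distance H = f²/(N·c) + f = 75²/(10 × 0.073) + 75 = 5625/0.73 + 75 ≈ 7780.5 mm ≈ 7.780 m.
Near limit Dn = s·(H − f)/(H + s − 2f) = 4430 × (7780.5 − 75) / (7780.5 + 4430 − 2 × 75) = 4430 × 7705.5 / 12060.5 ≈ 2830.3 mm.
Far limit Df = s·(H − f)/(H − s) = 4430 × (7780.5 − 75) / (7780.5 − 4430) = 4430 × 7705.5 / 3350.5 ≈ 10188.2 mm.
Depth of field = Df − Dn = 10188.2 − 2830.3 ≈ 7357.9 mm ≈ 7.36 m.

7.36 m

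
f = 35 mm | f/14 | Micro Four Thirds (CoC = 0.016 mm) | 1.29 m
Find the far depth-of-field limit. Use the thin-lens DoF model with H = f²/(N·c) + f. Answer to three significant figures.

Hyperfocal distance H = f²/(N·c) + f = 35²/(14 × 0.016) + 35 = 1225/0.224 + 35 ≈ 5503.8 mm ≈ 5.504 m.
Far limit Df = s·(H − f)/(H − s) = 1290 × (5503.8 − 35) / (5503.8 − 1290) = 1290 × 5468.8 / 4213.8 ≈ 1674.2 mm ≈ 1.67 m.

1.67 m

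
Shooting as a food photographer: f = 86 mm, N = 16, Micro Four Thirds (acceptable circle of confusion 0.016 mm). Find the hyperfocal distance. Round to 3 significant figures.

29.0 m

Hyperfocal distance H = f²/(N·c) + f = 86²/(16 × 0.016) + 86 = 7396/0.256 + 86 ≈ 28976.6 mm ≈ 29.0 m.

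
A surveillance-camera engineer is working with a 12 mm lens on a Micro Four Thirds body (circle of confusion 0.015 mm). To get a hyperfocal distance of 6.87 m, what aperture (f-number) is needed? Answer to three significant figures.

f/1.40

Rearrange H = f²/(N·c) + f for N: N = f² / ((H − f)·c).
N = 12² / ((6870 − 12) × 0.015) = 144 / 102.9 ≈ 1.40.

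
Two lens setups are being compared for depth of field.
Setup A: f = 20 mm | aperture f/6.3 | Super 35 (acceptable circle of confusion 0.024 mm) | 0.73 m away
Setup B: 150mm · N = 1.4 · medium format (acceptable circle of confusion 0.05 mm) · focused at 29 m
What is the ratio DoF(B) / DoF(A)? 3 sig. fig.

Setup A: H = 20²/(6.3×0.024) + 20 ≈ 2665.5 mm; DoF = Df − Dn = 997.79 − 575.54 ≈ 422.25 mm.
Setup B: H = 150²/(1.4×0.05) + 150 ≈ 321578.6 mm; DoF = Df − Dn = 31859.6 − 26611.5 ≈ 5248.1 mm.
Ratio = 5248.1 / 422.25 ≈ 12.4.

12.4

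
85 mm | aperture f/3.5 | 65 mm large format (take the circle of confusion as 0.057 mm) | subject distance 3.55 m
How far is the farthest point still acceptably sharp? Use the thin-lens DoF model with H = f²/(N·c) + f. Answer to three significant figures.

3.93 m

Hyperfocal distance H = f²/(N·c) + f = 85²/(3.5 × 0.057) + 85 = 7225/0.1995 + 85 ≈ 36300.5 mm ≈ 36.30 m.
Far limit Df = s·(H − f)/(H − s) = 3550 × (36300.5 − 85) / (36300.5 − 3550) = 3550 × 36215.5 / 32750.5 ≈ 3925.6 mm ≈ 3.93 m.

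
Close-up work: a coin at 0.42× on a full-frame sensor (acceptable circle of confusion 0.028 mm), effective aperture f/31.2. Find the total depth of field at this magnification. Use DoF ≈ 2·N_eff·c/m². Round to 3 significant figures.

9.90 mm

At magnification m, DoF ≈ 2·N_eff·c/m² = 2 × 31.2 × 0.028 / 0.42² = 1.747 / 0.1764 ≈ 9.9 mm.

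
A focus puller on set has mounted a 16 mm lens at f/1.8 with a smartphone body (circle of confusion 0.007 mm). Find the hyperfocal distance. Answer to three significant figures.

Hyperfocal distance H = f²/(N·c) + f = 16²/(1.8 × 0.007) + 16 = 256/0.0126 + 16 ≈ 20333.5 mm ≈ 20.3 m.

20.3 m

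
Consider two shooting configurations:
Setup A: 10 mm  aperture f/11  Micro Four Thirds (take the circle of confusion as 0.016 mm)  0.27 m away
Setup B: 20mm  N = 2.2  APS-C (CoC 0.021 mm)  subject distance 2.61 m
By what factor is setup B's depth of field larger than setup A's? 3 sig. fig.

Setup A: H = 10²/(11×0.016) + 10 ≈ 578.2 mm; DoF = Df − Dn = 497.79 − 185.24 ≈ 312.55 mm.
Setup B: H = 20²/(2.2×0.021) + 20 ≈ 8678.0 mm; DoF = Df − Dn = 3724.0 − 2009.0 ≈ 1715.0 mm.
Ratio = 1715.0 / 312.55 ≈ 5.49.

5.49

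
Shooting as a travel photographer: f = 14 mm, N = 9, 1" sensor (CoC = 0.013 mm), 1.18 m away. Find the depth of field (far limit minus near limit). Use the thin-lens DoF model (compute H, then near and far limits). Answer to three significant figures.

Hyperfocal distance H = f²/(N·c) + f = 14²/(9 × 0.013) + 14 = 196/0.117 + 14 ≈ 1689.2 mm ≈ 1.689 m.
Near limit Dn = s·(H − f)/(H + s − 2f) = 1180 × (1689.2 − 14) / (1689.2 + 1180 − 2 × 14) = 1180 × 1675.2 / 2841.2 ≈ 695.7 mm.
Far limit Df = s·(H − f)/(H − s) = 1180 × (1689.2 − 14) / (1689.2 − 1180) = 1180 × 1675.2 / 509.2 ≈ 3882.0 mm.
Depth of field = Df − Dn = 3882.0 − 695.7 ≈ 3186.3 mm ≈ 3.19 m.

3.19 m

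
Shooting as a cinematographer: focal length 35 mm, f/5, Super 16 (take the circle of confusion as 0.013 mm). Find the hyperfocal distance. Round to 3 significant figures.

18.9 m

Hyperfocal distance H = f²/(N·c) + f = 35²/(5 × 0.013) + 35 = 1225/0.065 + 35 ≈ 18881.2 mm ≈ 18.9 m.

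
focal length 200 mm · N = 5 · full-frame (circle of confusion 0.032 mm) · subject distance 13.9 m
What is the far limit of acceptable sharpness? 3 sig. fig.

14.7 m

Hyperfocal distance H = f²/(N·c) + f = 200²/(5 × 0.032) + 200 = 40000/0.16 + 200 ≈ 250200.0 mm ≈ 250.2 m.
Far limit Df = s·(H − f)/(H − s) = 13900 × (250200.0 − 200) / (250200.0 − 13900) = 13900 × 250000.0 / 236300.0 ≈ 14706 mm ≈ 14.7 m.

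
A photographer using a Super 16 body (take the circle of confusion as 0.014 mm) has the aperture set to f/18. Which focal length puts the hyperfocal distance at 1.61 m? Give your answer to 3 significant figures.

20.0 mm

From H = f²/(N·c) + f, with f ≪ H: f ≈ √(H·N·c) = √(1610 × 18 × 0.014) = √405.72 ≈ 20.14 mm.
Exact: f² + N·c·f − N·c·H = 0 ⇒ f = (−N·c + √((N·c)² + 4·N·c·H))/2 = (−0.252 + √1622.9)/2 ≈ 20.017 mm ≈ 20.0 mm.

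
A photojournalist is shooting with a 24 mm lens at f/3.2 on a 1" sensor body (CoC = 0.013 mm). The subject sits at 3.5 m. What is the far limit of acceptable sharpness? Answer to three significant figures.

4.67 m

Hyperfocal distance H = f²/(N·c) + f = 24²/(3.2 × 0.013) + 24 = 576/0.0416 + 24 ≈ 13870.2 mm ≈ 13.87 m.
Far limit Df = s·(H − f)/(H − s) = 3500 × (13870.2 − 24) / (13870.2 − 3500) = 3500 × 13846.2 / 10370.2 ≈ 4673.2 mm ≈ 4.67 m.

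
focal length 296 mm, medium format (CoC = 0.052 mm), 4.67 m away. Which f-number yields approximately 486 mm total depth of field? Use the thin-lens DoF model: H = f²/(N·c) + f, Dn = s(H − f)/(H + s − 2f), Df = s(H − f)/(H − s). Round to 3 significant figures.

Write h = H − f = f²/(N·c). The thin-lens limits are Dn = s·h/(h + (s−f)) and Df = s·h/(h − (s−f)), so DoF = Df − Dn = 2·s·(s−f)·h / (h² − (s−f)²).
That is a quadratic in h: DoF·h² − 2·s·(s−f)·h − DoF·(s−f)² = 0 ⇒ h = (s−f)·(s + √(s² + DoF²)) / DoF = 4374 × (4670 + √(4670² + 486²)) / 486 = 4374 × (4670 + 4695.22) / 486 ≈ 84287 mm.
Then N = f²/(c·h) = 296² / (0.052 × 84287) = 87616 / 4382.9 ≈ 20.

f/20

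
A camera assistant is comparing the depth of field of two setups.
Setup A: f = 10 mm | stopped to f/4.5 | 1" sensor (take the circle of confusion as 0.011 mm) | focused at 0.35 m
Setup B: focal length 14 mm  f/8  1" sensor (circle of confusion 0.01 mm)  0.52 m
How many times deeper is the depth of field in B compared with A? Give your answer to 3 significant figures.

1.85

Setup A: H = 10²/(4.5×0.011) + 10 ≈ 2030.2 mm; DoF = Df − Dn = 420.82 − 299.58 ≈ 121.24 mm.
Setup B: H = 14²/(8×0.01) + 14 ≈ 2464.0 mm; DoF = Df − Dn = 655.35 − 430.99 ≈ 224.36 mm.
Ratio = 224.36 / 121.24 ≈ 1.85.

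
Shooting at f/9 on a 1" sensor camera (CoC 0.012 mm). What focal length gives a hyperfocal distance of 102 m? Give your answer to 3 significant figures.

105 mm

From H = f²/(N·c) + f, with f ≪ H: f ≈ √(H·N·c) = √(102000 × 9 × 0.012) = √11016 ≈ 105.0 mm.
The +f correction barely moves this — solving exactly, f² + N·c·f − N·c·H = 0 ⇒ f = (−N·c + √((N·c)² + 4·N·c·H))/2 = (−0.108 + √44064)/2 ≈ 104.90 mm, so f ≈ 105 mm.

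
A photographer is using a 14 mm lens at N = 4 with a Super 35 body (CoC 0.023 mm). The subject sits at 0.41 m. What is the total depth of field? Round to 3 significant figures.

158 mm

Hyperfocal distance H = f²/(N·c) + f = 14²/(4 × 0.023) + 14 = 196/0.092 + 14 ≈ 2144.4 mm ≈ 2.144 m.
Near limit Dn = s·(H − f)/(H + s − 2f) = 410 × (2144.4 − 14) / (2144.4 + 410 − 2 × 14) = 410 × 2130.4 / 2526.4 ≈ 345.74 mm.
Far limit Df = s·(H − f)/(H − s) = 410 × (2144.4 − 14) / (2144.4 − 410) = 410 × 2130.4 / 1734.4 ≈ 503.61 mm.
Depth of field = Df − Dn = 503.61 − 345.74 ≈ 157.87 mm.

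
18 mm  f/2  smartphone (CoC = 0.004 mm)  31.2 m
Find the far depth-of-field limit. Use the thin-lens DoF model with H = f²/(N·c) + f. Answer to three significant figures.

Hyperfocal distance H = f²/(N·c) + f = 18²/(2 × 0.004) + 18 = 324/0.008 + 18 ≈ 40518.0 mm ≈ 40.52 m.
Far limit Df = s·(H − f)/(H − s) = 31200 × (40518.0 − 18) / (40518.0 − 31200) = 31200 × 40500.0 / 9318.0 ≈ 135608 mm ≈ 136 m.

136 m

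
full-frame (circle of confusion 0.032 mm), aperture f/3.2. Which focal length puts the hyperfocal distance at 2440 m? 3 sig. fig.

500 mm

From H = f²/(N·c) + f, with f ≪ H: f ≈ √(H·N·c) = √(2440000 × 3.2 × 0.032) = √249856 ≈ 499.9 mm.
The +f correction barely moves this — solving exactly, f² + N·c·f − N·c·H = 0 ⇒ f = (−N·c + √((N·c)² + 4·N·c·H))/2 = (−0.1024 + √999424)/2 ≈ 499.80 mm, so f ≈ 500 mm.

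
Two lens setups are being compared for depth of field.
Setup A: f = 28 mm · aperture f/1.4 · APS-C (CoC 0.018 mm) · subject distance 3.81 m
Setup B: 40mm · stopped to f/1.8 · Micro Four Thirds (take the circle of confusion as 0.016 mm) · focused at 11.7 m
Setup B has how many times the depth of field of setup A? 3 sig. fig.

Setup A: H = 28²/(1.4×0.018) + 28 ≈ 31139.1 mm; DoF = Df − Dn = 4337.26 − 3397.04 ≈ 940.22 mm.
Setup B: H = 40²/(1.8×0.016) + 40 ≈ 55595.6 mm; DoF = Df − Dn = 14807.9 − 9670.4 ≈ 5137.5 mm.
Ratio = 5137.5 / 940.22 ≈ 5.46.

5.46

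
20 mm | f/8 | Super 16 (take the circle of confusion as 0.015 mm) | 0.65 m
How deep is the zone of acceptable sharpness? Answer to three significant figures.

255 mm

Hyperfocal distance H = f²/(N·c) + f = 20²/(8 × 0.015) + 20 = 400/0.12 + 20 ≈ 3353.3 mm ≈ 3.353 m.
Near limit Dn = s·(H − f)/(H + s − 2f) = 650 × (3353.3 − 20) / (3353.3 + 650 − 2 × 20) = 650 × 3333.3 / 3963.3 ≈ 546.68 mm.
Far limit Df = s·(H − f)/(H − s) = 650 × (3353.3 − 20) / (3353.3 − 650) = 650 × 3333.3 / 2703.3 ≈ 801.48 mm.
Depth of field = Df − Dn = 801.48 − 546.68 ≈ 254.80 mm.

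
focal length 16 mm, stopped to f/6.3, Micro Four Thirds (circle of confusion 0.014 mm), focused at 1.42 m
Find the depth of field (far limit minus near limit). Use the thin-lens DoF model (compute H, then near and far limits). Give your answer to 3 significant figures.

Hyperfocal distance H = f²/(N·c) + f = 16²/(6.3 × 0.014) + 16 = 256/0.0882 + 16 ≈ 2918.5 mm ≈ 2.918 m.
Near limit Dn = s·(H − f)/(H + s − 2f) = 1420 × (2918.5 − 16) / (2918.5 + 1420 − 2 × 16) = 1420 × 2902.5 / 4306.5 ≈ 957.1 mm.
Far limit Df = s·(H − f)/(H − s) = 1420 × (2918.5 − 16) / (2918.5 − 1420) = 1420 × 2902.5 / 1498.5 ≈ 2750.5 mm.
Depth of field = Df − Dn = 2750.5 − 957.1 ≈ 1793.4 mm ≈ 1.79 m.

1.79 m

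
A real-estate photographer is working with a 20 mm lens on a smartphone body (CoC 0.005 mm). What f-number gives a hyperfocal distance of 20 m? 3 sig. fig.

f/4

Rearrange H = f²/(N·c) + f for N: N = f² / ((H − f)·c).
N = 20² / ((20000 − 20) × 0.005) = 400 / 99.90 ≈ 4.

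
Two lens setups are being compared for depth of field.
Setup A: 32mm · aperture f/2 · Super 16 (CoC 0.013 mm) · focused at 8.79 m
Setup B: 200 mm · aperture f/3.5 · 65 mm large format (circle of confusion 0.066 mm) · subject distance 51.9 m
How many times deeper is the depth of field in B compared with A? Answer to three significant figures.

8.27

Setup A: H = 32²/(2×0.013) + 32 ≈ 39416.6 mm; DoF = Df − Dn = 11303.6 − 7190.9 ≈ 4112.7 mm.
Setup B: H = 200²/(3.5×0.066) + 200 ≈ 173360.2 mm; DoF = Df − Dn = 73991 − 39967 ≈ 34024 mm.
Ratio = 34024 / 4112.7 ≈ 8.27.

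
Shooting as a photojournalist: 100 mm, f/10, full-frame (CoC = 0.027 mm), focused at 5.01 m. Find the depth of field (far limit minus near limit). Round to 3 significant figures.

Hyperfocal distance H = f²/(N·c) + f = 100²/(10 × 0.027) + 100 = 10000/0.27 + 100 ≈ 37137.0 mm ≈ 37.14 m.
Near limit Dn = s·(H − f)/(H + s − 2f) = 5010 × (37137.0 − 100) / (37137.0 + 5010 − 2 × 100) = 5010 × 37037.0 / 41947.0 ≈ 4423.6 mm.
Far limit Df = s·(H − f)/(H − s) = 5010 × (37137.0 − 100) / (37137.0 − 5010) = 5010 × 37037.0 / 32127.0 ≈ 5775.7 mm.
Depth of field = Df − Dn = 5775.7 − 4423.6 ≈ 1352.1 mm ≈ 1.35 m.

1.35 m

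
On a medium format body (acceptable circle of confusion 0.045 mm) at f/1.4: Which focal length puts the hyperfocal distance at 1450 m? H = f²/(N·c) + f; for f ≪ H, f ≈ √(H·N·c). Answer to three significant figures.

302 mm

From H = f²/(N·c) + f, with f ≪ H: f ≈ √(H·N·c) = √(1450000 × 1.4 × 0.045) = √91350 ≈ 302.2 mm.
The +f correction barely moves this — solving exactly, f² + N·c·f − N·c·H = 0 ⇒ f = (−N·c + √((N·c)² + 4·N·c·H))/2 = (−0.063 + √365400)/2 ≈ 302.21 mm, so f ≈ 302 mm.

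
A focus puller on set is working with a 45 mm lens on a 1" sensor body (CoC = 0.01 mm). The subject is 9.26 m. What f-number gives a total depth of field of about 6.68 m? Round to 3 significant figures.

f/7.10

Write h = H − f = f²/(N·c). The thin-lens limits are Dn = s·h/(h + (s−f)) and Df = s·h/(h − (s−f)), so DoF = Df − Dn = 2·s·(s−f)·h / (h² − (s−f)²).
That is a quadratic in h: DoF·h² − 2·s·(s−f)·h − DoF·(s−f)² = 0 ⇒ h = (s−f)·(s + √(s² + DoF²)) / DoF = 9215 × (9260 + √(9260² + 6680²)) / 6680 = 9215 × (9260 + 11418.0) / 6680 ≈ 28525 mm.
Then N = f²/(c·h) = 45² / (0.01 × 28525) = 2025 / 285.25 ≈ 7.10.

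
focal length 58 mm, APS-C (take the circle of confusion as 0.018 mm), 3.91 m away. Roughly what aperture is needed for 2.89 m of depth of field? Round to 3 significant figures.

Write h = H − f = f²/(N·c). The thin-lens limits are Dn = s·h/(h + (s−f)) and Df = s·h/(h − (s−f)), so DoF = Df − Dn = 2·s·(s−f)·h / (h² − (s−f)²).
That is a quadratic in h: DoF·h² − 2·s·(s−f)·h − DoF·(s−f)² = 0 ⇒ h = (s−f)·(s + √(s² + DoF²)) / DoF = 3852 × (3910 + √(3910² + 2890²)) / 2890 = 3852 × (3910 + 4862.12) / 2890 ≈ 11692 mm.
Then N = f²/(c·h) = 58² / (0.018 × 11692) = 3364 / 210.46 ≈ 16.

f/16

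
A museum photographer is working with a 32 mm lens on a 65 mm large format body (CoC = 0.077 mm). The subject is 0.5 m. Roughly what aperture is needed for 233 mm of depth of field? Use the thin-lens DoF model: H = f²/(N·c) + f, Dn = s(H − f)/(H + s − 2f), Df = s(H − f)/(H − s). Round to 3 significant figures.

f/6.30

Write h = H − f = f²/(N·c). The thin-lens limits are Dn = s·h/(h + (s−f)) and Df = s·h/(h − (s−f)), so DoF = Df − Dn = 2·s·(s−f)·h / (h² − (s−f)²).
That is a quadratic in h: DoF·h² − 2·s·(s−f)·h − DoF·(s−f)² = 0 ⇒ h = (s−f)·(s + √(s² + DoF²)) / DoF = 468 × (500 + √(500² + 233²)) / 233 = 468 × (500 + 551.624) / 233 ≈ 2112.3 mm.
Then N = f²/(c·h) = 32² / (0.077 × 2112.3) = 1024 / 162.65 ≈ 6.30.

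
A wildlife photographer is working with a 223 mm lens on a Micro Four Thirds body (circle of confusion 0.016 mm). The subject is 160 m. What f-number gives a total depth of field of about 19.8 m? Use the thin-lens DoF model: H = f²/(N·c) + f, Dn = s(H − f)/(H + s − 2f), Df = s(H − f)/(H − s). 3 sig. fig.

f/1.20

Write h = H − f = f²/(N·c). The thin-lens limits are Dn = s·h/(h + (s−f)) and Df = s·h/(h − (s−f)), so DoF = Df − Dn = 2·s·(s−f)·h / (h² − (s−f)²).
That is a quadratic in h: DoF·h² − 2·s·(s−f)·h − DoF·(s−f)² = 0 ⇒ h = (s−f)·(s + √(s² + DoF²)) / DoF = 159777 × (160000 + √(160000² + 19800²)) / 19800 = 159777 × (160000 + 161220) / 19800 ≈ 2592103 mm.
Then N = f²/(c·h) = 223² / (0.016 × 2592103) = 49729 / 41474 ≈ 1.20.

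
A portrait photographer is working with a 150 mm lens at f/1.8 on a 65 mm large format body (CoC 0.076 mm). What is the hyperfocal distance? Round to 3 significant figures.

Hyperfocal distance H = f²/(N·c) + f = 150²/(1.8 × 0.076) + 150 = 22500/0.1368 + 150 ≈ 164623.7 mm ≈ 165 m.

165 m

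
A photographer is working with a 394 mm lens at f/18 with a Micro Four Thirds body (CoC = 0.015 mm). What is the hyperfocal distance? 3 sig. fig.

Hyperfocal distance H = f²/(N·c) + f = 394²/(18 × 0.015) + 394 = 155236/0.27 + 394 ≈ 575342.1 mm ≈ 575 m.

575 m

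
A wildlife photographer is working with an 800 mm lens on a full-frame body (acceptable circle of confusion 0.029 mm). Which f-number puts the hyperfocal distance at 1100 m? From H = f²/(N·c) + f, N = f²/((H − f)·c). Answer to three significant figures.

f/20.1

Rearrange H = f²/(N·c) + f for N: N = f² / ((H − f)·c).
N = 800² / ((1100000 − 800) × 0.029) = 640000 / 31877 ≈ 20.1.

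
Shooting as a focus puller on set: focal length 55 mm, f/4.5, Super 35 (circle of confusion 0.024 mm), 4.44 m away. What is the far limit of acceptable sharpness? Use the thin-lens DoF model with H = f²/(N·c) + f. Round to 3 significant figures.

5.26 m

Hyperfocal distance H = f²/(N·c) + f = 55²/(4.5 × 0.024) + 55 = 3025/0.108 + 55 ≈ 28064.3 mm ≈ 28.06 m.
Far limit Df = s·(H − f)/(H − s) = 4440 × (28064.3 − 55) / (28064.3 − 4440) = 4440 × 28009.3 / 23624.3 ≈ 5264.1 mm ≈ 5.26 m.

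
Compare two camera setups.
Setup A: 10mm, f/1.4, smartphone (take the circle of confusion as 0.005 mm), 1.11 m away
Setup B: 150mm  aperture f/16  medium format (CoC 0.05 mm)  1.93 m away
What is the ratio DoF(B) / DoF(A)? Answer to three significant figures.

1.43

Setup A: H = 10²/(1.4×0.005) + 10 ≈ 14295.7 mm; DoF = Df − Dn = 1202.60 − 1030.64 ≈ 171.96 mm.
Setup B: H = 150²/(16×0.05) + 150 ≈ 28275.0 mm; DoF = Df − Dn = 2060.40 − 1815.12 ≈ 245.28 mm.
Ratio = 245.28 / 171.96 ≈ 1.43.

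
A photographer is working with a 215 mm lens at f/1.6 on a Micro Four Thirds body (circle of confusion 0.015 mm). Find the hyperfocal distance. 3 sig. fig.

Hyperfocal distance H = f²/(N·c) + f = 215²/(1.6 × 0.015) + 215 = 46225/0.024 + 215 ≈ 1926256.7 mm ≈ 1930 m.

1930 m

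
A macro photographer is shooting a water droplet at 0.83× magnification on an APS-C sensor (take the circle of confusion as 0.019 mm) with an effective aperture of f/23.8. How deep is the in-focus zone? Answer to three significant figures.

1.31 mm

At magnification m, DoF ≈ 2·N_eff·c/m² = 2 × 23.8 × 0.019 / 0.83² = 0.9044 / 0.6889 ≈ 1.31 mm.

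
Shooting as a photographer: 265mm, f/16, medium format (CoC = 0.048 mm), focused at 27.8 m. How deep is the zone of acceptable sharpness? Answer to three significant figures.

Hyperfocal distance H = f²/(N·c) + f = 265²/(16 × 0.048) + 265 = 70225/0.768 + 265 ≈ 91703.8 mm ≈ 91.70 m.
Near limit Dn = s·(H − f)/(H + s − 2f) = 27800 × (91703.8 − 265) / (91703.8 + 27800 − 2 × 265) = 27800 × 91438.8 / 118973.8 ≈ 21366 mm.
Far limit Df = s·(H − f)/(H − s) = 27800 × (91703.8 − 265) / (91703.8 − 27800) = 27800 × 91438.8 / 63903.8 ≈ 39779 mm.
Depth of field = Df − Dn = 39779 − 21366 ≈ 18413 mm ≈ 18.4 m.

18.4 m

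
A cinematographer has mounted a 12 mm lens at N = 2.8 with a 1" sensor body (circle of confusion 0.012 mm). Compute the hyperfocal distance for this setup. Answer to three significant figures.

Hyperfocal distance H = f²/(N·c) + f = 12²/(2.8 × 0.012) + 12 = 144/0.0336 + 12 ≈ 4297.7 mm ≈ 4.30 m.

4.30 m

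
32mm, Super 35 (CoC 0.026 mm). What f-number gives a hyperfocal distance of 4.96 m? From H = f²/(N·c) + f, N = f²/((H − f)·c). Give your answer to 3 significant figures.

f/7.99

Rearrange H = f²/(N·c) + f for N: N = f² / ((H − f)·c).
N = 32² / ((4960 − 32) × 0.026) = 1024 / 128.1 ≈ 7.99.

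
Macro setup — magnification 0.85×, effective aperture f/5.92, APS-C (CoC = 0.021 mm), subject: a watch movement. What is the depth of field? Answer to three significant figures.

At magnification m, DoF ≈ 2·N_eff·c/m² = 2 × 5.92 × 0.021 / 0.85² = 0.2486 / 0.7225 ≈ 0.344 mm.

0.344 mm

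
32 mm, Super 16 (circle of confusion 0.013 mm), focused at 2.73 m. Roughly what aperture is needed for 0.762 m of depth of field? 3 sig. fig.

f/4

Write h = H − f = f²/(N·c). The thin-lens limits are Dn = s·h/(h + (s−f)) and Df = s·h/(h − (s−f)), so DoF = Df − Dn = 2·s·(s−f)·h / (h² − (s−f)²).
That is a quadratic in h: DoF·h² − 2·s·(s−f)·h − DoF·(s−f)² = 0 ⇒ h = (s−f)·(s + √(s² + DoF²)) / DoF = 2698 × (2730 + √(2730² + 762²)) / 762 = 2698 × (2730 + 2834.35) / 762 ≈ 19702 mm.
Then N = f²/(c·h) = 32² / (0.013 × 19702) = 1024 / 256.12 ≈ 4.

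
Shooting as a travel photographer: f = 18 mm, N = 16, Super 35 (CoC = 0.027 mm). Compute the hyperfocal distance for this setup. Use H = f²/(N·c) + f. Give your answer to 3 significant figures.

0.768 m

Hyperfocal distance H = f²/(N·c) + f = 18²/(16 × 0.027) + 18 = 324/0.432 + 18 ≈ 768.0 mm ≈ 0.768 m.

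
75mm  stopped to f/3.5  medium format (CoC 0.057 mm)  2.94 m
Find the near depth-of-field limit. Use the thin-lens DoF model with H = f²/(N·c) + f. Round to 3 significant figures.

Hyperfocal distance H = f²/(N·c) + f = 75²/(3.5 × 0.057) + 75 = 5625/0.1995 + 75 ≈ 28270.5 mm ≈ 28.27 m.
Near limit Dn = s·(H − f)/(H + s − 2f) = 2940 × (28270.5 − 75) / (28270.5 + 2940 − 2 × 75) = 2940 × 28195.5 / 31060.5 ≈ 2668.8 mm ≈ 2.67 m.

2.67 m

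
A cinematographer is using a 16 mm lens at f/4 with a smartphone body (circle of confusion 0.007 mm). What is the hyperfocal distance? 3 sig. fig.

9.16 m

Hyperfocal distance H = f²/(N·c) + f = 16²/(4 × 0.007) + 16 = 256/0.028 + 16 ≈ 9158.9 mm ≈ 9.16 m.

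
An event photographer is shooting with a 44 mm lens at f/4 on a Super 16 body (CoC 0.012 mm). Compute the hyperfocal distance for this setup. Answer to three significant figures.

Hyperfocal distance H = f²/(N·c) + f = 44²/(4 × 0.012) + 44 = 1936/0.048 + 44 ≈ 40377.3 mm ≈ 40.4 m.

40.4 m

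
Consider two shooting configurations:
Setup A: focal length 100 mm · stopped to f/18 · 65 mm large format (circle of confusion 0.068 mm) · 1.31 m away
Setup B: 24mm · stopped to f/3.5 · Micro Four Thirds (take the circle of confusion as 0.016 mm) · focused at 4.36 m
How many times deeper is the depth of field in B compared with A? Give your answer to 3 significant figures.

Setup A: H = 100²/(18×0.068) + 100 ≈ 8269.9 mm; DoF = Df − Dn = 1537.75 − 1141.01 ≈ 396.74 mm.
Setup B: H = 24²/(3.5×0.016) + 24 ≈ 10309.7 mm; DoF = Df − Dn = 7537.5 − 3067.1 ≈ 4470.4 mm.
Ratio = 4470.4 / 396.74 ≈ 11.3.

11.3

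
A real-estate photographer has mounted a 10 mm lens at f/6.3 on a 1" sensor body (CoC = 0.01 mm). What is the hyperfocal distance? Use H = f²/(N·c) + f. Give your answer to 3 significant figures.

Hyperfocal distance H = f²/(N·c) + f = 10²/(6.3 × 0.01) + 10 = 100/0.063 + 10 ≈ 1597.3 mm ≈ 1.60 m.

1.60 m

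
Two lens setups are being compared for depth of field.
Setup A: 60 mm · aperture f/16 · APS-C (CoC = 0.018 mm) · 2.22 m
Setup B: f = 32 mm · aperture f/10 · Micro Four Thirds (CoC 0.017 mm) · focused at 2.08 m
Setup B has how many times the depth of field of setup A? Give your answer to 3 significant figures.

Setup A: H = 60²/(16×0.018) + 60 ≈ 12560.0 mm; DoF = Df − Dn = 2683.75 − 1892.91 ≈ 790.84 mm.
Setup B: H = 32²/(10×0.017) + 32 ≈ 6055.5 mm; DoF = Df − Dn = 3151.5 − 1552.2 ≈ 1599.3 mm.
Ratio = 1599.3 / 790.84 ≈ 2.02.

2.02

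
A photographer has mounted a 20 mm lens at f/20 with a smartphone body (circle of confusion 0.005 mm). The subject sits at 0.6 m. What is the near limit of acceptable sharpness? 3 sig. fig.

Hyperfocal distance H = f²/(N·c) + f = 20²/(20 × 0.005) + 20 = 400/0.1 + 20 ≈ 4020.0 mm ≈ 4.020 m.
Near limit Dn = s·(H − f)/(H + s − 2f) = 600 × (4020.0 − 20) / (4020.0 + 600 − 2 × 20) = 600 × 4000.0 / 4580.0 ≈ 524.02 mm ≈ 0.524 m.

0.524 m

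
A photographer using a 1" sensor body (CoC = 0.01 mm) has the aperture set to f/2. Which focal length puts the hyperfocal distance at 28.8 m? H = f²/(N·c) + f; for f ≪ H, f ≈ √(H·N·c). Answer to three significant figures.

From H = f²/(N·c) + f, with f ≪ H: f ≈ √(H·N·c) = √(28800 × 2 × 0.01) = √576.00 ≈ 24.00 mm.
The +f correction barely moves this — solving exactly, f² + N·c·f − N·c·H = 0 ⇒ f = (−N·c + √((N·c)² + 4·N·c·H))/2 = (−0.02 + √2304.0)/2 ≈ 23.990 mm, so f ≈ 24.0 mm.

24.0 mm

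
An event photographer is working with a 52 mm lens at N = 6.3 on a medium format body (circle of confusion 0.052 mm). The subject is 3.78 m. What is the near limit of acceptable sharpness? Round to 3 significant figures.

2.60 m

Hyperfocal distance H = f²/(N·c) + f = 52²/(6.3 × 0.052) + 52 = 2704/0.3276 + 52 ≈ 8306.0 mm ≈ 8.306 m.
Near limit Dn = s·(H − f)/(H + s − 2f) = 3780 × (8306.0 − 52) / (8306.0 + 3780 − 2 × 52) = 3780 × 8254.0 / 11982.0 ≈ 2603.9 mm ≈ 2.60 m.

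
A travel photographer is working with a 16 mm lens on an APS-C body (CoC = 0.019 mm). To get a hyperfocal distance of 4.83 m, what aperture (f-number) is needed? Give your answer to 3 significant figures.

Rearrange H = f²/(N·c) + f for N: N = f² / ((H − f)·c).
N = 16² / ((4830 − 16) × 0.019) = 256 / 91.47 ≈ 2.80.

f/2.80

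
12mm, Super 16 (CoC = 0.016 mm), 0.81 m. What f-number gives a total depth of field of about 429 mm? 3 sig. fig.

Write h = H − f = f²/(N·c). The thin-lens limits are Dn = s·h/(h + (s−f)) and Df = s·h/(h − (s−f)), so DoF = Df − Dn = 2·s·(s−f)·h / (h² − (s−f)²).
That is a quadratic in h: DoF·h² − 2·s·(s−f)·h − DoF·(s−f)² = 0 ⇒ h = (s−f)·(s + √(s² + DoF²)) / DoF = 798 × (810 + √(810² + 429²)) / 429 = 798 × (810 + 916.592) / 429 ≈ 3211.7 mm.
Then N = f²/(c·h) = 12² / (0.016 × 3211.7) = 144 / 51.387 ≈ 2.80.

f/2.80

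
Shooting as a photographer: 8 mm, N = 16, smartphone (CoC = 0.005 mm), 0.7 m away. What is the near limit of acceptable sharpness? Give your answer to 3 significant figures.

Hyperfocal distance H = f²/(N·c) + f = 8²/(16 × 0.005) + 8 = 64/0.08 + 8 ≈ 808.0 mm ≈ 0.808 m.
Near limit Dn = s·(H − f)/(H + s − 2f) = 700 × (808.0 − 8) / (808.0 + 700 − 2 × 8) = 700 × 800.0 / 1492.0 ≈ 375.34 mm.

375 mm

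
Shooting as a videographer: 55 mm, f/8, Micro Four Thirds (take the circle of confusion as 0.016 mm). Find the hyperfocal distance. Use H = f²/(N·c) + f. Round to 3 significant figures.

23.7 m

Hyperfocal distance H = f²/(N·c) + f = 55²/(8 × 0.016) + 55 = 3025/0.128 + 55 ≈ 23687.8 mm ≈ 23.7 m.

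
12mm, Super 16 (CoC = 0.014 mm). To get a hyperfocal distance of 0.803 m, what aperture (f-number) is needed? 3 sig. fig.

f/13

Rearrange H = f²/(N·c) + f for N: N = f² / ((H − f)·c).
N = 12² / ((803 − 12) × 0.014) = 144 / 11.07 ≈ 13.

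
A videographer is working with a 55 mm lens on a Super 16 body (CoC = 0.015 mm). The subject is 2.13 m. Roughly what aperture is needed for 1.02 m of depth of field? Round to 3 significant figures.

f/22.1

Write h = H − f = f²/(N·c). The thin-lens limits are Dn = s·h/(h + (s−f)) and Df = s·h/(h − (s−f)), so DoF = Df − Dn = 2·s·(s−f)·h / (h² − (s−f)²).
That is a quadratic in h: DoF·h² − 2·s·(s−f)·h − DoF·(s−f)² = 0 ⇒ h = (s−f)·(s + √(s² + DoF²)) / DoF = 2075 × (2130 + √(2130² + 1020²)) / 1020 = 2075 × (2130 + 2361.63) / 1020 ≈ 9137.4 mm.
Then N = f²/(c·h) = 55² / (0.015 × 9137.4) = 3025 / 137.06 ≈ 22.1.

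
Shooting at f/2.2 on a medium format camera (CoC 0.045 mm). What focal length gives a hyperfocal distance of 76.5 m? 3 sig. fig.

From H = f²/(N·c) + f, with f ≪ H: f ≈ √(H·N·c) = √(76500 × 2.2 × 0.045) = √7573.5 ≈ 87.03 mm.
The +f correction barely moves this — solving exactly, f² + N·c·f − N·c·H = 0 ⇒ f = (−N·c + √((N·c)² + 4·N·c·H))/2 = (−0.099 + √30294)/2 ≈ 86.976 mm, so f ≈ 87.0 mm.

87.0 mm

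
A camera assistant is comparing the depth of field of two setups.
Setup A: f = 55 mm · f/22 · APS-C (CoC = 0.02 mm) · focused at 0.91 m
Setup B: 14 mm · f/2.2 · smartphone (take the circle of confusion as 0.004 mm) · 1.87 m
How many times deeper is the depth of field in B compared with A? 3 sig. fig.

Setup A: H = 55²/(22×0.02) + 55 ≈ 6930.0 mm; DoF = Df − Dn = 1039.24 − 809.35 ≈ 229.89 mm.
Setup B: H = 14²/(2.2×0.004) + 14 ≈ 22286.7 mm; DoF = Df − Dn = 2039.99 − 1726.16 ≈ 313.83 mm.
Ratio = 313.83 / 229.89 ≈ 1.37.

1.37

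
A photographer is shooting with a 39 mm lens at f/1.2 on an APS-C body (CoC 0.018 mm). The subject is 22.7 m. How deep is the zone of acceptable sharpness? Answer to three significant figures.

16.3 m

Hyperfocal distance H = f²/(N·c) + f = 39²/(1.2 × 0.018) + 39 = 1521/0.0216 + 39 ≈ 70455.7 mm ≈ 70.46 m.
Near limit Dn = s·(H − f)/(H + s − 2f) = 22700 × (70455.7 − 39) / (70455.7 + 22700 − 2 × 39) = 22700 × 70416.7 / 93077.7 ≈ 17173 mm.
Far limit Df = s·(H − f)/(H − s) = 22700 × (70455.7 − 39) / (70455.7 − 22700) = 22700 × 70416.7 / 47755.7 ≈ 33472 mm.
Depth of field = Df − Dn = 33472 − 17173 ≈ 16299 mm ≈ 16.3 m.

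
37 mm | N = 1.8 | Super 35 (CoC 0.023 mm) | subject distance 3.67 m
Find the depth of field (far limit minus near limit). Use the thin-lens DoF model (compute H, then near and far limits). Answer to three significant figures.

0.816 m

Hyperfocal distance H = f²/(N·c) + f = 37²/(1.8 × 0.023) + 37 = 1369/0.0414 + 37 ≈ 33104.6 mm ≈ 33.10 m.
Near limit Dn = s·(H − f)/(H + s − 2f) = 3670 × (33104.6 − 37) / (33104.6 + 3670 − 2 × 37) = 3670 × 33067.6 / 36700.6 ≈ 3306.71 mm.
Far limit Df = s·(H − f)/(H − s) = 3670 × (33104.6 − 37) / (33104.6 − 3670) = 3670 × 33067.6 / 29434.6 ≈ 4122.97 mm.
Depth of field = Df − Dn = 4122.97 − 3306.71 ≈ 816.26 mm ≈ 0.816 m.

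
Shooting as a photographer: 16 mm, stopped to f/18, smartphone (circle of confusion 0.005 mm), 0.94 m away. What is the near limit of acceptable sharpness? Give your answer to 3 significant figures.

0.710 m

Hyperfocal distance H = f²/(N·c) + f = 16²/(18 × 0.005) + 16 = 256/0.09 + 16 ≈ 2860.4 mm ≈ 2.860 m.
Near limit Dn = s·(H − f)/(H + s − 2f) = 940 × (2860.4 − 16) / (2860.4 + 940 − 2 × 16) = 940 × 2844.4 / 3768.4 ≈ 709.52 mm ≈ 0.710 m.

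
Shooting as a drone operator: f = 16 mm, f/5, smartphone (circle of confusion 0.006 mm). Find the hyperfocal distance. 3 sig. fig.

Hyperfocal distance H = f²/(N·c) + f = 16²/(5 × 0.006) + 16 = 256/0.03 + 16 ≈ 8549.3 mm ≈ 8.55 m.

8.55 m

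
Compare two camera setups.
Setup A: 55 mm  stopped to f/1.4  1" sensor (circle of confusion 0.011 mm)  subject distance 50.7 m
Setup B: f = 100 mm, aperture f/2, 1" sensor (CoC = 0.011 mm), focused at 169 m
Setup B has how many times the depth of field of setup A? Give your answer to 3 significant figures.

Setup A: H = 55²/(1.4×0.011) + 55 ≈ 196483.6 mm; DoF = Df − Dn = 68313 − 40308 ≈ 28005 mm.
Setup B: H = 100²/(2×0.011) + 100 ≈ 454645.5 mm; DoF = Df − Dn = 268928 − 123216 ≈ 145712 mm.
Ratio = 145712 / 28005 ≈ 5.20.

5.20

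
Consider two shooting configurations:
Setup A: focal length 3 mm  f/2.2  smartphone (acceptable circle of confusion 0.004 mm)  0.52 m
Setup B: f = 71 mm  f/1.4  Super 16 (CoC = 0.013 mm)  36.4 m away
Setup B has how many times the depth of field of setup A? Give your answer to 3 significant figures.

Setup A: H = 3²/(2.2×0.004) + 3 ≈ 1025.7 mm; DoF = Df − Dn = 1051.59 − 345.40 ≈ 706.19 mm.
Setup B: H = 71²/(1.4×0.013) + 71 ≈ 277049.0 mm; DoF = Df − Dn = 41895.0 − 32179.3 ≈ 9715.7 mm.
Ratio = 9715.7 / 706.19 ≈ 13.8.

13.8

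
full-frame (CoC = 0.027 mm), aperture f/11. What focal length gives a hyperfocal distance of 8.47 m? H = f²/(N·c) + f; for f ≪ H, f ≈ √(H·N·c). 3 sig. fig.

50.0 mm

From H = f²/(N·c) + f, with f ≪ H: f ≈ √(H·N·c) = √(8470 × 11 × 0.027) = √2515.6 ≈ 50.16 mm.
Exact: f² + N·c·f − N·c·H = 0 ⇒ f = (−N·c + √((N·c)² + 4·N·c·H))/2 = (−0.297 + √10062)/2 ≈ 50.007 mm ≈ 50.0 mm.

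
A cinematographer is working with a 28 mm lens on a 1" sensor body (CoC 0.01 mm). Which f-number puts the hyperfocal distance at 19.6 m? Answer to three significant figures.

f/4.01

Rearrange H = f²/(N·c) + f for N: N = f² / ((H − f)·c).
N = 28² / ((19600 − 28) × 0.01) = 784 / 195.7 ≈ 4.01.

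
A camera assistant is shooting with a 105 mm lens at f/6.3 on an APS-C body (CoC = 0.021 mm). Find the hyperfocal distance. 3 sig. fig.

83.4 m

Hyperfocal distance H = f²/(N·c) + f = 105²/(6.3 × 0.021) + 105 = 11025/0.1323 + 105 ≈ 83438.3 mm ≈ 83.4 m.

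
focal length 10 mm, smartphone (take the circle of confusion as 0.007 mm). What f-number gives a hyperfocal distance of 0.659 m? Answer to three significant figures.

Rearrange H = f²/(N·c) + f for N: N = f² / ((H − f)·c).
N = 10² / ((659 − 10) × 0.007) = 100 / 4.543 ≈ 22.

f/22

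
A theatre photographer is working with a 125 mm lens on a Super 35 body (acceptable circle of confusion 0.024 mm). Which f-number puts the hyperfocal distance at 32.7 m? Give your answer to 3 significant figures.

f/20

Rearrange H = f²/(N·c) + f for N: N = f² / ((H − f)·c).
N = 125² / ((32700 − 125) × 0.024) = 15625 / 781.8 ≈ 20.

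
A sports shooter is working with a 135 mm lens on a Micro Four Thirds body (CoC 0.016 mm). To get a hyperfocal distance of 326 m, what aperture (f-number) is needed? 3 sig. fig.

Rearrange H = f²/(N·c) + f for N: N = f² / ((H − f)·c).
N = 135² / ((326000 − 135) × 0.016) = 18225 / 5214 ≈ 3.50.

f/3.50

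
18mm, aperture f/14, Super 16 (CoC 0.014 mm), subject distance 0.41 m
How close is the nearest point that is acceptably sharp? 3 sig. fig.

331 mm

Hyperfocal distance H = f²/(N·c) + f = 18²/(14 × 0.014) + 18 = 324/0.196 + 18 ≈ 1671.1 mm ≈ 1.671 m.
Near limit Dn = s·(H − f)/(H + s − 2f) = 410 × (1671.1 − 18) / (1671.1 + 410 − 2 × 18) = 410 × 1653.1 / 2045.1 ≈ 331.41 mm.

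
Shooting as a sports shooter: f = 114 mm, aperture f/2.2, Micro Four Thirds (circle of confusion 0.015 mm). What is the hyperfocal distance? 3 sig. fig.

Hyperfocal distance H = f²/(N·c) + f = 114²/(2.2 × 0.015) + 114 = 12996/0.033 + 114 ≈ 393932.2 mm ≈ 394 m.

394 m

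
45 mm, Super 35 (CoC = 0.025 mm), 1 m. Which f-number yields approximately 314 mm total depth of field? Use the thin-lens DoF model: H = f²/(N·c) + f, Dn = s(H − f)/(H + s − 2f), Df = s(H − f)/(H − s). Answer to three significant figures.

Write h = H − f = f²/(N·c). The thin-lens limits are Dn = s·h/(h + (s−f)) and Df = s·h/(h − (s−f)), so DoF = Df − Dn = 2·s·(s−f)·h / (h² − (s−f)²).
That is a quadratic in h: DoF·h² − 2·s·(s−f)·h − DoF·(s−f)² = 0 ⇒ h = (s−f)·(s + √(s² + DoF²)) / DoF = 955 × (1000 + √(1000² + 314²)) / 314 = 955 × (1000 + 1048.14) / 314 ≈ 6229.2 mm.
Then N = f²/(c·h) = 45² / (0.025 × 6229.2) = 2025 / 155.73 ≈ 13.

f/13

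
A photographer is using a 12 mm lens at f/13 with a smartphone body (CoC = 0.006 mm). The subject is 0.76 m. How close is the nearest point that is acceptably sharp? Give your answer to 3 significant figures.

Hyperfocal distance H = f²/(N·c) + f = 12²/(13 × 0.006) + 12 = 144/0.078 + 12 ≈ 1858.2 mm ≈ 1.858 m.
Near limit Dn = s·(H − f)/(H + s − 2f) = 760 × (1858.2 − 12) / (1858.2 + 760 − 2 × 12) = 760 × 1846.2 / 2594.2 ≈ 540.86 mm ≈ 0.541 m.

0.541 m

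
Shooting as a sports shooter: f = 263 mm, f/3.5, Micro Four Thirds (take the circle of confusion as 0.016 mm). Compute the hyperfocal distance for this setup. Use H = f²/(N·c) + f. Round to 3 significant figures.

Hyperfocal distance H = f²/(N·c) + f = 263²/(3.5 × 0.016) + 263 = 69169/0.056 + 263 ≈ 1235423.7 mm ≈ 1240 m.

1240 m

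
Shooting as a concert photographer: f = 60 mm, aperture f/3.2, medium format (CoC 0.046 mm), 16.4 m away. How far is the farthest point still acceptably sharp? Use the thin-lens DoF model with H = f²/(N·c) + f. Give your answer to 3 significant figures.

49.4 m

Hyperfocal distance H = f²/(N·c) + f = 60²/(3.2 × 0.046) + 60 = 3600/0.1472 + 60 ≈ 24516.5 mm ≈ 24.52 m.
Far limit Df = s·(H − f)/(H − s) = 16400 × (24516.5 − 60) / (24516.5 − 16400) = 16400 × 24456.5 / 8116.5 ≈ 49416 mm ≈ 49.4 m.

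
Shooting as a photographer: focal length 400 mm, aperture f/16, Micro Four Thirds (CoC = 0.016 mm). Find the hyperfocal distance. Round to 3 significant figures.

625 m

Hyperfocal distance H = f²/(N·c) + f = 400²/(16 × 0.016) + 400 = 160000/0.256 + 400 ≈ 625400.0 mm ≈ 625 m.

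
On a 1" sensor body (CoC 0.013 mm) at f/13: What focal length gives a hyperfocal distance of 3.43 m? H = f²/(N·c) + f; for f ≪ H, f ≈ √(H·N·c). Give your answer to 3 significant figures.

From H = f²/(N·c) + f, with f ≪ H: f ≈ √(H·N·c) = √(3430 × 13 × 0.013) = √579.67 ≈ 24.08 mm.
Exact: f² + N·c·f − N·c·H = 0 ⇒ f = (−N·c + √((N·c)² + 4·N·c·H))/2 = (−0.169 + √2318.7)/2 ≈ 23.992 mm ≈ 24.0 mm.

24.0 mm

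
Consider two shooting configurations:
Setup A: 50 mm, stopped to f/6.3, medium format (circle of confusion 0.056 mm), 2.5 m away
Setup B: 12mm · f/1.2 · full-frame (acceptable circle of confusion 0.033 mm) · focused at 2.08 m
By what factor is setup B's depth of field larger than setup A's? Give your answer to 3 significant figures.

Setup A: H = 50²/(6.3×0.056) + 50 ≈ 7136.2 mm; DoF = Df − Dn = 3821.1 − 1857.7 ≈ 1963.4 mm.
Setup B: H = 12²/(1.2×0.033) + 12 ≈ 3648.4 mm; DoF = Df − Dn = 4822.6 − 1325.9 ≈ 3496.7 mm.
Ratio = 3496.7 / 1963.4 ≈ 1.78.

1.78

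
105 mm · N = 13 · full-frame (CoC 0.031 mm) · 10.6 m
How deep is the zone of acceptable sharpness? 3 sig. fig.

9.54 m

Hyperfocal distance H = f²/(N·c) + f = 105²/(13 × 0.031) + 105 = 11025/0.403 + 105 ≈ 27462.3 mm ≈ 27.46 m.
Near limit Dn = s·(H − f)/(H + s − 2f) = 10600 × (27462.3 − 105) / (27462.3 + 10600 − 2 × 105) = 10600 × 27357.3 / 37852.3 ≈ 7661.0 mm.
Far limit Df = s·(H − f)/(H − s) = 10600 × (27462.3 − 105) / (27462.3 − 10600) = 10600 × 27357.3 / 16862.3 ≈ 17197.4 mm.
Depth of field = Df − Dn = 17197.4 − 7661.0 ≈ 9536.4 mm ≈ 9.54 m.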